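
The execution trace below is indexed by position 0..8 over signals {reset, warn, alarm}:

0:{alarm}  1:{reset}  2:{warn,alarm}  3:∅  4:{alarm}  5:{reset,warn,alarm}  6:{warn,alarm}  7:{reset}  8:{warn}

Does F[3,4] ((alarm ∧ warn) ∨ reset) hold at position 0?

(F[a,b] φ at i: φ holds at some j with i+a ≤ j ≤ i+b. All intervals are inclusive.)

No

Check ((alarm ∧ warn) ∨ reset) at each j in [3,4]:
  j=3: false
  j=4: false
No position in the window satisfies it → formula fails.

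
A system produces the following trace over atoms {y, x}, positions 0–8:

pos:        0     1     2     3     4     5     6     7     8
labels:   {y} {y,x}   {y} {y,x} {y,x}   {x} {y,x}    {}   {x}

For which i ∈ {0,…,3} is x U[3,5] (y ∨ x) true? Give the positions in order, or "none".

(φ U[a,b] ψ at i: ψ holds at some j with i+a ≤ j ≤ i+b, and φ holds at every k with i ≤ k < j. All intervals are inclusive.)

3

Evaluate at each i in [0,3]:
  i=0: ✗ (lhs fails at k=0 before rhs at j=3)
  i=1: ✗ (lhs fails at k=2 before rhs at j=4)
  i=2: ✗ (lhs fails at k=2 before rhs at j=5)
  i=3: ✓ (rhs at j=6; lhs holds on [3,5])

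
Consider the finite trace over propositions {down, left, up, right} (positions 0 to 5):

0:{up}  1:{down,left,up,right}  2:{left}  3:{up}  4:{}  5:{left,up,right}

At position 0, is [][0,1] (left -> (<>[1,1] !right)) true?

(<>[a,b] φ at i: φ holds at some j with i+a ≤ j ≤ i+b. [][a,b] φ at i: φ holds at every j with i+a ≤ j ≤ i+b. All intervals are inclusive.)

Yes

Check (left -> (<>[1,1] !right)) at every j in [0,1]:
  j=0: antecedent false → ✓
  j=1: antecedent true; consequent holds (witness at 2) → ✓
All positions satisfy it → formula holds.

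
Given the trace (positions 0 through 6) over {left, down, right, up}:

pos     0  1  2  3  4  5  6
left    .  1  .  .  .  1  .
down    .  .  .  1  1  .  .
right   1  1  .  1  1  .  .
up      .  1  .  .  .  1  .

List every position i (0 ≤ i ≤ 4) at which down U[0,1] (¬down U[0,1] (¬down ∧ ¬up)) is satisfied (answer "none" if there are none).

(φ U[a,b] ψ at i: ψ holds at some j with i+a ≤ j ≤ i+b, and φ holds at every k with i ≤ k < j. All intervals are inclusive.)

0, 1, 2, 4

Evaluate at each i in [0,4]:
  i=0: ✓ (rhs at j=0)
  i=1: ✓ (rhs at j=1)
  i=2: ✓ (rhs at j=2)
  i=3: ✗ (no rhs in [3,4])
  i=4: ✓ (rhs at j=5; lhs holds on [4,4])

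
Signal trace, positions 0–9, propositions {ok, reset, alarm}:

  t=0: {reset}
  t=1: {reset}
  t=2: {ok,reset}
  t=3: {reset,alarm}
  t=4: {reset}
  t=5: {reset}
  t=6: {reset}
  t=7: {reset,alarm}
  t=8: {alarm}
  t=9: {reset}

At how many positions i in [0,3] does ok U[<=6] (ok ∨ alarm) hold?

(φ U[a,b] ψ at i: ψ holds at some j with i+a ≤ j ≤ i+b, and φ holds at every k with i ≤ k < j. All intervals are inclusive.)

Evaluate at each i in [0,3]:
  i=0: ✗ (lhs fails at k=0 before rhs at j=2)
  i=1: ✗ (lhs fails at k=1 before rhs at j=2)
  i=2: ✓ (rhs at j=2)
  i=3: ✓ (rhs at j=3)
Positions where it holds: {2, 3} → 2.

2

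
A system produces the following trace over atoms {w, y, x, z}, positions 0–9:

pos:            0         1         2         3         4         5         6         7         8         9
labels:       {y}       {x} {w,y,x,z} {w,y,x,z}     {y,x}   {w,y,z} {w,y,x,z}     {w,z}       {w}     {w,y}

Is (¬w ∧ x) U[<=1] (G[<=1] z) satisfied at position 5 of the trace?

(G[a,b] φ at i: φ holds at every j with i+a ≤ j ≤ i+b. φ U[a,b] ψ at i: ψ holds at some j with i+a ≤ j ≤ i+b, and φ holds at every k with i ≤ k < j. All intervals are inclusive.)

Need some j in [5,6] with G[<=1] z, and (¬w ∧ x) at every k in [5,j-1].
  j=5: G[<=1] z holds; no prefix to check → satisfied.

Yes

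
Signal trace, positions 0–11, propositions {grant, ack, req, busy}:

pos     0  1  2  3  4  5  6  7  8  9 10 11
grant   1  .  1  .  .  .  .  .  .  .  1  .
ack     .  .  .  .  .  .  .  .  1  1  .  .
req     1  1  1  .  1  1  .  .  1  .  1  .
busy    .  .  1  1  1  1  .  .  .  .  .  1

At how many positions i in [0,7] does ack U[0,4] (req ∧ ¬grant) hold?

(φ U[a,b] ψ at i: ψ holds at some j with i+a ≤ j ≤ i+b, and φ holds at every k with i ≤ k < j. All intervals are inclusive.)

3

Evaluate at each i in [0,7]:
  i=0: ✗ (lhs fails at k=0 before rhs at j=1)
  i=1: ✓ (rhs at j=1)
  i=2: ✗ (lhs fails at k=2 before rhs at j=4)
  i=3: ✗ (lhs fails at k=3 before rhs at j=4)
  i=4: ✓ (rhs at j=4)
  i=5: ✓ (rhs at j=5)
  i=6: ✗ (lhs fails at k=6 before rhs at j=8)
  i=7: ✗ (lhs fails at k=7 before rhs at j=8)
Positions where it holds: {1, 4, 5} → 3.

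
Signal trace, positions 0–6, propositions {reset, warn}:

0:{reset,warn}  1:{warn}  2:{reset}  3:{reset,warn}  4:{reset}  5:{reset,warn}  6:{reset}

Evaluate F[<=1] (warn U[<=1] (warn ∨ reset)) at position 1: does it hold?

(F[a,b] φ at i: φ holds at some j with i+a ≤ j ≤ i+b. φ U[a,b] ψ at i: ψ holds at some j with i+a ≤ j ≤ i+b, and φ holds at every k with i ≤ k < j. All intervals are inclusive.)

Check (warn U[<=1] (warn ∨ reset)) at each j in [1,2]:
  j=1: holds
  j=2: holds
Found at j=1 → formula holds.

Yes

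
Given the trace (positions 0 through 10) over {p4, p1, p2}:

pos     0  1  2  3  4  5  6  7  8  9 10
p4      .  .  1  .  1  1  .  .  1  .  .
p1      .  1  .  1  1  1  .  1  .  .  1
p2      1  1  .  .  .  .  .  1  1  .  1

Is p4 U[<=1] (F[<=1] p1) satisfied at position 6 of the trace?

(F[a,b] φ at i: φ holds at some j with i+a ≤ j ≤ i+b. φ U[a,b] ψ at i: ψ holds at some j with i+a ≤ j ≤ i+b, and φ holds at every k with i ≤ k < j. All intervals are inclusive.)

Need some j in [6,7] with F[<=1] p1, and p4 at every k in [6,j-1].
  j=6: F[<=1] p1 holds; no prefix to check → satisfied.

Yes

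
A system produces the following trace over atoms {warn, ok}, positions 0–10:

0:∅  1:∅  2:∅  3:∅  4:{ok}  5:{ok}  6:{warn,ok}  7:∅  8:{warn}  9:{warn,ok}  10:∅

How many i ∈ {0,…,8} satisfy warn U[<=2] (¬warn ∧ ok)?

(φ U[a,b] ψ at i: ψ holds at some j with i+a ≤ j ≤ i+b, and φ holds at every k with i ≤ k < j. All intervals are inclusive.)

2

Evaluate at each i in [0,8]:
  i=0: ✗ (no rhs in [0,2])
  i=1: ✗ (no rhs in [1,3])
  i=2: ✗ (lhs fails at k=2 before rhs at j=4)
  i=3: ✗ (lhs fails at k=3 before rhs at j=4)
  i=4: ✓ (rhs at j=4)
  i=5: ✓ (rhs at j=5)
  i=6: ✗ (no rhs in [6,8])
  i=7: ✗ (no rhs in [7,9])
  i=8: ✗ (no rhs in [8,10])
Positions where it holds: {4, 5} → 2.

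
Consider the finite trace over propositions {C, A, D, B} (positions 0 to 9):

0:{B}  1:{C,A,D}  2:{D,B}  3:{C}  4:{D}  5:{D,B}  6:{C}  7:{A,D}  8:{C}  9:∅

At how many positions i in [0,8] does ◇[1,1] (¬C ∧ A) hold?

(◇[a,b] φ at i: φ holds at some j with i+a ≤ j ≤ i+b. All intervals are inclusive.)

1

Evaluate at each i in [0,8]:
  i=0: ✗ (none in [1,1])
  i=1: ✗ (none in [2,2])
  i=2: ✗ (none in [3,3])
  i=3: ✗ (none in [4,4])
  i=4: ✗ (none in [5,5])
  i=5: ✗ (none in [6,6])
  i=6: ✓ (witness j=7)
  i=7: ✗ (none in [8,8])
  i=8: ✗ (none in [9,9])
Positions where it holds: {6} → 1.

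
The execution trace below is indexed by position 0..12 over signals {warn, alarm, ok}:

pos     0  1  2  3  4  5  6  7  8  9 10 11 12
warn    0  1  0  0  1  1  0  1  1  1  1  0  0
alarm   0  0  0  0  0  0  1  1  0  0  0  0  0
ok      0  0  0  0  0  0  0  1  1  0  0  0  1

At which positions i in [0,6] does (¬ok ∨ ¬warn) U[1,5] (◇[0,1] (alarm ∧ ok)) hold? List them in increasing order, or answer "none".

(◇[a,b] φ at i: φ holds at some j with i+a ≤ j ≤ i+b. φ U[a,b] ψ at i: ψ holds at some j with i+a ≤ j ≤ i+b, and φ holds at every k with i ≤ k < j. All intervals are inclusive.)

1, 2, 3, 4, 5, 6

Evaluate at each i in [0,6]:
  i=0: ✗ (no rhs in [1,5])
  i=1: ✓ (rhs at j=6; lhs holds on [1,5])
  i=2: ✓ (rhs at j=6; lhs holds on [2,5])
  i=3: ✓ (rhs at j=6; lhs holds on [3,5])
  i=4: ✓ (rhs at j=6; lhs holds on [4,5])
  i=5: ✓ (rhs at j=6; lhs holds on [5,5])
  i=6: ✓ (rhs at j=7; lhs holds on [6,6])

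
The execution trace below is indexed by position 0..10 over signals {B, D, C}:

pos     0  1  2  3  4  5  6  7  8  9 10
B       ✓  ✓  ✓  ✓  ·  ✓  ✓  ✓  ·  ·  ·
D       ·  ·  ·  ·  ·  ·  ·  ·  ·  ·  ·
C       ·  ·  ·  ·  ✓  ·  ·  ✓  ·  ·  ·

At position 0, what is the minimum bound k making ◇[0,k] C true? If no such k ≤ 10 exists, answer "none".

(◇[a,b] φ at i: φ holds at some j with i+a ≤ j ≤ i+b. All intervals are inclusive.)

Scan j = 0,1,… for C:
  j=0: fails
  j=1: fails
  j=2: fails
  j=3: fails
  j=4: holds
First hit at j=4, so smallest k = 4-0 = 4.

4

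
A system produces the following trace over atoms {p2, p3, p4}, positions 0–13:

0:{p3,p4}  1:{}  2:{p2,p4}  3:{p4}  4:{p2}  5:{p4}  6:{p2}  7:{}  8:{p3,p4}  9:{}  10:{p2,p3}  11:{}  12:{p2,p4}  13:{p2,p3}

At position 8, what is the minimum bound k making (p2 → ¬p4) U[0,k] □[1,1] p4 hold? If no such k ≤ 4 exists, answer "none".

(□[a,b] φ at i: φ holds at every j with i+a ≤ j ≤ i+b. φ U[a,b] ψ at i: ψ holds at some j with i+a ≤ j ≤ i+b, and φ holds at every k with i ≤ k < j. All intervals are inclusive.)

Need earliest j ≥ 8 with □[1,1] p4, and (p2 → ¬p4) at every k in [8,j-1].
  j=8: rhs fails.
  j=9: rhs fails.
  j=10: rhs fails.
  j=11: rhs holds; lhs holds on [8,10]. k = 3.

3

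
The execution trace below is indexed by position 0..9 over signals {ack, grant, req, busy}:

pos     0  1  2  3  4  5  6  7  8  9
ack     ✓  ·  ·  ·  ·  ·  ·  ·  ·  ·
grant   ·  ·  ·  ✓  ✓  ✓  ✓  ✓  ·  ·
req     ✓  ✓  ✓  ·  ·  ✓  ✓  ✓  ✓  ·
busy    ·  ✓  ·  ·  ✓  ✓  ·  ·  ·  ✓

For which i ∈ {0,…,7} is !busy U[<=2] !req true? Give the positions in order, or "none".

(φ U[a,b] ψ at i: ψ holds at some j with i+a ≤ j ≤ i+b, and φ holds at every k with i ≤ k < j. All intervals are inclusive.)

Evaluate at each i in [0,7]:
  i=0: ✗ (no rhs in [0,2])
  i=1: ✗ (lhs fails at k=1 before rhs at j=3)
  i=2: ✓ (rhs at j=3; lhs holds on [2,2])
  i=3: ✓ (rhs at j=3)
  i=4: ✓ (rhs at j=4)
  i=5: ✗ (no rhs in [5,7])
  i=6: ✗ (no rhs in [6,8])
  i=7: ✓ (rhs at j=9; lhs holds on [7,8])

2, 3, 4, 7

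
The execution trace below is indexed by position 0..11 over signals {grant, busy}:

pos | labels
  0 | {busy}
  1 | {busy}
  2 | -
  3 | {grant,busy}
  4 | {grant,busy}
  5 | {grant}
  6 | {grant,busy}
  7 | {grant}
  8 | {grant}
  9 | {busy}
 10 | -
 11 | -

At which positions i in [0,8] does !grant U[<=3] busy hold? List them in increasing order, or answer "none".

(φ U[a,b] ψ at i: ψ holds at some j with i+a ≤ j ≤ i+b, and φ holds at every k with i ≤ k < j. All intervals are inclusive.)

0, 1, 2, 3, 4, 6

Evaluate at each i in [0,8]:
  i=0: ✓ (rhs at j=0)
  i=1: ✓ (rhs at j=1)
  i=2: ✓ (rhs at j=3; lhs holds on [2,2])
  i=3: ✓ (rhs at j=3)
  i=4: ✓ (rhs at j=4)
  i=5: ✗ (lhs fails at k=5 before rhs at j=6)
  i=6: ✓ (rhs at j=6)
  i=7: ✗ (lhs fails at k=7 before rhs at j=9)
  i=8: ✗ (lhs fails at k=8 before rhs at j=9)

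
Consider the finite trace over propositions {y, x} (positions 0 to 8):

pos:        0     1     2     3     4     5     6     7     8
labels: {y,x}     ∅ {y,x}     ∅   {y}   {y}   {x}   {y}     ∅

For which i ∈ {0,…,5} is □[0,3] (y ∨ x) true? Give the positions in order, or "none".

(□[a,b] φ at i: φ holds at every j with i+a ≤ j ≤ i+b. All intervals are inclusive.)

4

Evaluate at each i in [0,5]:
  i=0: ✗ (fails at j=1)
  i=1: ✗ (fails at j=1)
  i=2: ✗ (fails at j=3)
  i=3: ✗ (fails at j=3)
  i=4: ✓ (all of [4,7])
  i=5: ✗ (fails at j=8)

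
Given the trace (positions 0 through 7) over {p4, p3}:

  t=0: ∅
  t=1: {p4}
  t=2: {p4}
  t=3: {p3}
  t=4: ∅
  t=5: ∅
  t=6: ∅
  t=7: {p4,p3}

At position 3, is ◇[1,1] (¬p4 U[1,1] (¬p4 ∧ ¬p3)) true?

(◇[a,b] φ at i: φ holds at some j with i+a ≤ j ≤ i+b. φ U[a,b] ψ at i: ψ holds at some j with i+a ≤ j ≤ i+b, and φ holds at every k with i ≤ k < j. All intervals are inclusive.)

Holds

Check (¬p4 U[1,1] (¬p4 ∧ ¬p3)) at each j in [4,4]:
  j=4: holds
Found at j=4 → formula holds.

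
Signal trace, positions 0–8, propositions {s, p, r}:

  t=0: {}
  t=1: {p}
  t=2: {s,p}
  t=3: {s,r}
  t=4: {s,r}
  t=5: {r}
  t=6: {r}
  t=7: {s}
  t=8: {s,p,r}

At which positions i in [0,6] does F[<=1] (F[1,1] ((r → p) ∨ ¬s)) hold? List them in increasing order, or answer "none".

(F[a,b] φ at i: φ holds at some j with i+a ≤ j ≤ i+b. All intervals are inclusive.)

0, 1, 3, 4, 5, 6

Evaluate at each i in [0,6]:
  i=0: ✓ (witness j=0)
  i=1: ✓ (witness j=1)
  i=2: ✗ (none in [2,3])
  i=3: ✓ (witness j=4)
  i=4: ✓ (witness j=4)
  i=5: ✓ (witness j=5)
  i=6: ✓ (witness j=6)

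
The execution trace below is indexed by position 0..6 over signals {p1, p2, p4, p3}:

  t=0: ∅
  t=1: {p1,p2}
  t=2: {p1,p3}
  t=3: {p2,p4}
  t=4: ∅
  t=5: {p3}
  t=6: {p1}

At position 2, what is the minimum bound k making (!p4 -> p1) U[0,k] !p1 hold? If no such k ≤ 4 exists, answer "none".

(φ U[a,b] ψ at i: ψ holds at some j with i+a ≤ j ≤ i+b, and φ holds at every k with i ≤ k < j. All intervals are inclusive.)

1

Need earliest j ≥ 2 with !p1, and (!p4 -> p1) at every k in [2,j-1].
  j=2: rhs fails.
  j=3: rhs holds; lhs holds on [2,2]. k = 1.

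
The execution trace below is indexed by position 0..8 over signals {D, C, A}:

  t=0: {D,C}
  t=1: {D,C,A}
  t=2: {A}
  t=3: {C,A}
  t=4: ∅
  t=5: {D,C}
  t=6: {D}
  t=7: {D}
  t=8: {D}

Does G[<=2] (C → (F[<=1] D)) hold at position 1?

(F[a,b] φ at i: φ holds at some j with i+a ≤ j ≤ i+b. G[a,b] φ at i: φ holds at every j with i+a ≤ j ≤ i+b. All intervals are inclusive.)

Check (C → (F[<=1] D)) at every j in [1,3]:
  j=1: antecedent true; consequent holds (witness at 1) → ✓
  j=2: antecedent false → ✓
  j=3: antecedent true; consequent fails (none in [3,4]) → ✗
Fails at j=3 → formula fails.

Does not hold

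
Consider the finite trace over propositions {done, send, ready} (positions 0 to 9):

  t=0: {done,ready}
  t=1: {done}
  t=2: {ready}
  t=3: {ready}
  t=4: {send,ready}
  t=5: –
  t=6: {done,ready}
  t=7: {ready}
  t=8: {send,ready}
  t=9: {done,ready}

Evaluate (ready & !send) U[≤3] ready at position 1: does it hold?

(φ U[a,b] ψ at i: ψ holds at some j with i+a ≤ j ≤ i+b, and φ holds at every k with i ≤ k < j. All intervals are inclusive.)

No

Need some j in [1,4] with ready, and (ready & !send) at every k in [1,j-1].
  j=1: ready false.
  j=2: ready holds, but (ready & !send) fails at k=1 → not this j.
  j=3: ready holds, but (ready & !send) fails at k=1 → not this j.
  j=4: ready holds, but (ready & !send) fails at k=1 → not this j.
No j in the window works → until fails.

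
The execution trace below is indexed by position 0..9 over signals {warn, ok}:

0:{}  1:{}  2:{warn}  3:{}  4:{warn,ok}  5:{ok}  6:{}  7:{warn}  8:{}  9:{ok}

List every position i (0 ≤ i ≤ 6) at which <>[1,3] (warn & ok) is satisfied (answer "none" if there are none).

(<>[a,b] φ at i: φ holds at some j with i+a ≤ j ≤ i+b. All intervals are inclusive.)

Evaluate at each i in [0,6]:
  i=0: ✗ (none in [1,3])
  i=1: ✓ (witness j=4)
  i=2: ✓ (witness j=4)
  i=3: ✓ (witness j=4)
  i=4: ✗ (none in [5,7])
  i=5: ✗ (none in [6,8])
  i=6: ✗ (none in [7,9])

1, 2, 3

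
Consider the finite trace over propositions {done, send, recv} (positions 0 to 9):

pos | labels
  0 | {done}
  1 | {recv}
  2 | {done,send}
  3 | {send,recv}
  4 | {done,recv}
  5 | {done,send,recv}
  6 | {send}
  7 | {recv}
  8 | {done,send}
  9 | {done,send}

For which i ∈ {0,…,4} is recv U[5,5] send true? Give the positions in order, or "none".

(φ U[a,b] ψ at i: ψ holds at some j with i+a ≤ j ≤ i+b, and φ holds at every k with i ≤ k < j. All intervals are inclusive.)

Evaluate at each i in [0,4]:
  i=0: ✗ (lhs fails at k=0 before rhs at j=5)
  i=1: ✗ (lhs fails at k=2 before rhs at j=6)
  i=2: ✗ (no rhs in [7,7])
  i=3: ✗ (lhs fails at k=6 before rhs at j=8)
  i=4: ✗ (lhs fails at k=6 before rhs at j=9)

none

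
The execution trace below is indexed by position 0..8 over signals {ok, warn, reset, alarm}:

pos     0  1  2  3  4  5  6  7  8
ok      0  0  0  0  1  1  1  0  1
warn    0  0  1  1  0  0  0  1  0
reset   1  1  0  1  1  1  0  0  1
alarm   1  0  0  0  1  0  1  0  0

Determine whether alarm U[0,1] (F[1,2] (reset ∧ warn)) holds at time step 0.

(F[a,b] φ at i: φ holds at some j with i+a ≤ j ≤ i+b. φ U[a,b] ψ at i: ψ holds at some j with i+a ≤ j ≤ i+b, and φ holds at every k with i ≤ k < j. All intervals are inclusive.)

Holds

Need some j in [0,1] with F[1,2] (reset ∧ warn), and alarm at every k in [0,j-1].
  j=0: F[1,2] (reset ∧ warn) — fails (none in [1,2]).
  j=1: F[1,2] (reset ∧ warn) holds; alarm holds at every k in [0,0] → satisfied.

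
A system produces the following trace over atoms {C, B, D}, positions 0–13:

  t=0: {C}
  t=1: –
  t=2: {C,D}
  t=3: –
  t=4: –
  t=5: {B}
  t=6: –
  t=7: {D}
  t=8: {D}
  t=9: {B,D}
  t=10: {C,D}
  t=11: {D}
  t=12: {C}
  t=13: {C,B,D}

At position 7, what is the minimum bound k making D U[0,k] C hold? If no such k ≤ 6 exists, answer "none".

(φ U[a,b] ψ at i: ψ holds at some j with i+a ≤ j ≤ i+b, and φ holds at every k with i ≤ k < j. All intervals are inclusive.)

3

Need earliest j ≥ 7 with C, and D at every k in [7,j-1].
  j=7: rhs fails.
  j=8: rhs fails.
  j=9: rhs fails.
  j=10: rhs holds; lhs holds on [7,9]. k = 3.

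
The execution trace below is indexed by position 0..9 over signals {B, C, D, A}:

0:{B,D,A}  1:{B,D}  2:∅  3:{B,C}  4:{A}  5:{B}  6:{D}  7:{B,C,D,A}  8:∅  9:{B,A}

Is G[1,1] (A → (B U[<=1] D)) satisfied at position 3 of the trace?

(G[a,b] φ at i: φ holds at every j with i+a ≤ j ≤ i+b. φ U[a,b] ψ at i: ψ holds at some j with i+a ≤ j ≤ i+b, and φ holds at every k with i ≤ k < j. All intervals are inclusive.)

No

Check (A → (B U[<=1] D)) at every j in [4,4]:
  j=4: antecedent true; consequent fails → ✗
Fails at j=4 → formula fails.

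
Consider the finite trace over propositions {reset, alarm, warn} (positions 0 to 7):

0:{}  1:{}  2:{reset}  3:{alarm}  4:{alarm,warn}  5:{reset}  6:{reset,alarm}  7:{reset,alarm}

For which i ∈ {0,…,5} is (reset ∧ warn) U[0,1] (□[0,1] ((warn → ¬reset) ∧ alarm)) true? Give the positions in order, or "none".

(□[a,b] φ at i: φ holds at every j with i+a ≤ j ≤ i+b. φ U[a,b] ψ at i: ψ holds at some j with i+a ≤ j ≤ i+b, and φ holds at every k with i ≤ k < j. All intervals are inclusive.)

Evaluate at each i in [0,5]:
  i=0: ✗ (no rhs in [0,1])
  i=1: ✗ (no rhs in [1,2])
  i=2: ✗ (lhs fails at k=2 before rhs at j=3)
  i=3: ✓ (rhs at j=3)
  i=4: ✗ (no rhs in [4,5])
  i=5: ✗ (lhs fails at k=5 before rhs at j=6)

3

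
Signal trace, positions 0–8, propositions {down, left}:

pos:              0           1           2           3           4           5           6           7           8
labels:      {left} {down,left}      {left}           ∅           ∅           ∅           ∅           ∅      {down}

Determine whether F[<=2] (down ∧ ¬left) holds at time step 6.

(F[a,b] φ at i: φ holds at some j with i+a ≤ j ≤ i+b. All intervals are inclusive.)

Check (down ∧ ¬left) at each j in [6,8]:
  j=6: false
  j=7: false
  j=8: true
Found at j=8 → formula holds.

Yes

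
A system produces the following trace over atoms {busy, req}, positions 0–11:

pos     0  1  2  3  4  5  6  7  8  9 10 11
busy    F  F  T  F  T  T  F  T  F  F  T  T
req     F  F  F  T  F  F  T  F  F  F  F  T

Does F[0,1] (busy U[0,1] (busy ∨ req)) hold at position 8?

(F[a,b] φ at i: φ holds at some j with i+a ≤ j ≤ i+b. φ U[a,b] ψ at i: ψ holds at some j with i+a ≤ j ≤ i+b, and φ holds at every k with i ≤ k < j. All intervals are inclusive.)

Check (busy U[0,1] (busy ∨ req)) at each j in [8,9]:
  j=8: fails
  j=9: fails
No position in the window satisfies it → formula fails.

Does not hold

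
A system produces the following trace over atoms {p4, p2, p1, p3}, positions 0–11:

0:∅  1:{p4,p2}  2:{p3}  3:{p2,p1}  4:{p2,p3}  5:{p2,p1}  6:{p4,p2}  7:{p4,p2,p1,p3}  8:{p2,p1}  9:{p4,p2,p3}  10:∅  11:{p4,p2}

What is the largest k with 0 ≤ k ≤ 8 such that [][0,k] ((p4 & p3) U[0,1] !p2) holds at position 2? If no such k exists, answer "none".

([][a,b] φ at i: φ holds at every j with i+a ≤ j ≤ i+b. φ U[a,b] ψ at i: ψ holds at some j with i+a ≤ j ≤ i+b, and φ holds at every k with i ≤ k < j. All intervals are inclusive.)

0

((p4 & p3) U[0,1] !p2) must hold from j=2 onward; find where it first fails.
  j=2: holds
  j=3: fails
Holds on [2,2], so largest k = 0.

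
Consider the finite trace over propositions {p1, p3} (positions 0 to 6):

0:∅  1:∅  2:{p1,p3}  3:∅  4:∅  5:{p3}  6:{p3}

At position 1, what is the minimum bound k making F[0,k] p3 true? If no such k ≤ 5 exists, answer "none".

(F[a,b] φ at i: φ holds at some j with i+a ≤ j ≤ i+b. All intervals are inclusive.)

Scan j = 1,2,… for p3:
  j=1: fails
  j=2: holds
First hit at j=2, so smallest k = 2-1 = 1.

1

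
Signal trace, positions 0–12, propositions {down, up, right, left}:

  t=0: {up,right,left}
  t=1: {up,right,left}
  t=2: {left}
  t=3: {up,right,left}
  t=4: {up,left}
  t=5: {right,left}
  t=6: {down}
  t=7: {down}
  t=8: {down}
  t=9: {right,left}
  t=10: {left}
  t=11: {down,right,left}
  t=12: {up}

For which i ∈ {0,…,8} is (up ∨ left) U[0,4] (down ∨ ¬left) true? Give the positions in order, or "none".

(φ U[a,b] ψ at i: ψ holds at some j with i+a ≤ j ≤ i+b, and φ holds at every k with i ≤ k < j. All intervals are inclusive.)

2, 3, 4, 5, 6, 7, 8

Evaluate at each i in [0,8]:
  i=0: ✗ (no rhs in [0,4])
  i=1: ✗ (no rhs in [1,5])
  i=2: ✓ (rhs at j=6; lhs holds on [2,5])
  i=3: ✓ (rhs at j=6; lhs holds on [3,5])
  i=4: ✓ (rhs at j=6; lhs holds on [4,5])
  i=5: ✓ (rhs at j=6; lhs holds on [5,5])
  i=6: ✓ (rhs at j=6)
  i=7: ✓ (rhs at j=7)
  i=8: ✓ (rhs at j=8)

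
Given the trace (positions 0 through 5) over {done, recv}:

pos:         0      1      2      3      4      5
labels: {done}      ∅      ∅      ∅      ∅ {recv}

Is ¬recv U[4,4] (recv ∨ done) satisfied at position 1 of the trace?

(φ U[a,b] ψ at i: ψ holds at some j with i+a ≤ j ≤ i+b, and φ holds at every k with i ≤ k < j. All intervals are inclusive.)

Yes

Need some j in [5,5] with (recv ∨ done), and ¬recv at every k in [1,j-1].
  j=5: (recv ∨ done) holds; ¬recv holds at every k in [1,4] → satisfied.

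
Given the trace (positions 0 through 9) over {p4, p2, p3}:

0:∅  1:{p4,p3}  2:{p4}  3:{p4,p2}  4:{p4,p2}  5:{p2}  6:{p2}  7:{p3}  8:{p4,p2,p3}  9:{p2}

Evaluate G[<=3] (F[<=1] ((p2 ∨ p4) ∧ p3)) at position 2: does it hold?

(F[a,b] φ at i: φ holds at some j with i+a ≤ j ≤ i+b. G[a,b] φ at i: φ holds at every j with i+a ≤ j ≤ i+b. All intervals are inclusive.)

Does not hold

Check F[<=1] ((p2 ∨ p4) ∧ p3) at every j in [2,5]:
  j=2: fails (none in [2,3])
  j=3: fails (none in [3,4])
  j=4: fails (none in [4,5])
  j=5: fails (none in [5,6])
Fails at j=2 → formula fails.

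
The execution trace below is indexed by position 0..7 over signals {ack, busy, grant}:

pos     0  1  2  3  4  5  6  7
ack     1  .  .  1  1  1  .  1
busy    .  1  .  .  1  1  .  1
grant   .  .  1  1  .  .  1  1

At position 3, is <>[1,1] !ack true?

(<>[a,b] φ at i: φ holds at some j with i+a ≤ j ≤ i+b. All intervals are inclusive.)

Check !ack at each j in [4,4]:
  j=4: false
No position in the window satisfies it → formula fails.

False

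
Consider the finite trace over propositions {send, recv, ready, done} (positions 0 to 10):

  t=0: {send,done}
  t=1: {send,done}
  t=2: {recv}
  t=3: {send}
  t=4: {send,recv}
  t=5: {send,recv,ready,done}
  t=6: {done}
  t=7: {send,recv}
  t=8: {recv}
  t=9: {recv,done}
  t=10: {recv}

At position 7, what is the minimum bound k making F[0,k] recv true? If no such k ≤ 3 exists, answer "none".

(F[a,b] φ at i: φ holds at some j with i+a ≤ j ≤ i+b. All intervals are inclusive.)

Scan j = 7,8,… for recv:
  j=7: holds
First hit at j=7, so smallest k = 7-7 = 0.

0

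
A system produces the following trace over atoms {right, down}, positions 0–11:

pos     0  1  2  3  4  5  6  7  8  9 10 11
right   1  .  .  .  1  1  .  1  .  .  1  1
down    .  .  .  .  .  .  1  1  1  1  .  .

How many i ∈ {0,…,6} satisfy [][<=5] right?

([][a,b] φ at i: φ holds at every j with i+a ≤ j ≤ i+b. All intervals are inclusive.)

0

Evaluate at each i in [0,6]:
  i=0: ✗ (fails at j=1)
  i=1: ✗ (fails at j=1)
  i=2: ✗ (fails at j=2)
  i=3: ✗ (fails at j=3)
  i=4: ✗ (fails at j=6)
  i=5: ✗ (fails at j=6)
  i=6: ✗ (fails at j=6)
Positions where it holds: {} → 0.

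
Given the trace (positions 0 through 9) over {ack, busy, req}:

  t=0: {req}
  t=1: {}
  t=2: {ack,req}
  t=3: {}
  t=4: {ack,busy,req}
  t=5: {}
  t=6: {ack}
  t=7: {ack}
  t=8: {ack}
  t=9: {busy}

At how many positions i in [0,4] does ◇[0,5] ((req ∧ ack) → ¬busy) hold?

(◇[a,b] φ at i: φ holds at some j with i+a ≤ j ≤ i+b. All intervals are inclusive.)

5

Evaluate at each i in [0,4]:
  i=0: ✓ (witness j=0)
  i=1: ✓ (witness j=1)
  i=2: ✓ (witness j=2)
  i=3: ✓ (witness j=3)
  i=4: ✓ (witness j=5)
Positions where it holds: {0, 1, 2, 3, 4} → 5.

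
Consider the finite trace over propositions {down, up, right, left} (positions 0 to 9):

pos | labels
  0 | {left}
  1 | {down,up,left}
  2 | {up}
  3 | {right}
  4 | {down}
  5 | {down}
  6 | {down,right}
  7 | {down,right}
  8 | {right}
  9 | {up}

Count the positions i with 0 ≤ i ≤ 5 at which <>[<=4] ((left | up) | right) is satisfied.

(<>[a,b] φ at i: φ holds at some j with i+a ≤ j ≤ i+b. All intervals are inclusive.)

6

Evaluate at each i in [0,5]:
  i=0: ✓ (witness j=0)
  i=1: ✓ (witness j=1)
  i=2: ✓ (witness j=2)
  i=3: ✓ (witness j=3)
  i=4: ✓ (witness j=6)
  i=5: ✓ (witness j=6)
Positions where it holds: {0, 1, 2, 3, 4, 5} → 6.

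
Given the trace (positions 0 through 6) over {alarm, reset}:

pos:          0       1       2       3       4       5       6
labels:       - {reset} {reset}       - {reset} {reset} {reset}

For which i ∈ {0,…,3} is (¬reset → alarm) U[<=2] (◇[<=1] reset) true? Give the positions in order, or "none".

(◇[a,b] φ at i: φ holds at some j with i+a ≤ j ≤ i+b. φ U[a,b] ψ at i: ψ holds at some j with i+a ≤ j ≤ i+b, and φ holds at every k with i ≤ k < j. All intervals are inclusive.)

0, 1, 2, 3

Evaluate at each i in [0,3]:
  i=0: ✓ (rhs at j=0)
  i=1: ✓ (rhs at j=1)
  i=2: ✓ (rhs at j=2)
  i=3: ✓ (rhs at j=3)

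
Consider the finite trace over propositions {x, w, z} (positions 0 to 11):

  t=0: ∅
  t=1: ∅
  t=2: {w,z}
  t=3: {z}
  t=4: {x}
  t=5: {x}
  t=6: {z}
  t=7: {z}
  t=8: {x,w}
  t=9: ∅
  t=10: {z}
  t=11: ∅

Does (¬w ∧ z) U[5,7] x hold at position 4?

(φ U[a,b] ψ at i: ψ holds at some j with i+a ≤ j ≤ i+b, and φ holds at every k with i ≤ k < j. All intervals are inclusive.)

No

Need some j in [9,11] with x, and (¬w ∧ z) at every k in [4,j-1].
  j=9: x false.
  j=10: x false.
  j=11: x false.
No j in the window works → until fails.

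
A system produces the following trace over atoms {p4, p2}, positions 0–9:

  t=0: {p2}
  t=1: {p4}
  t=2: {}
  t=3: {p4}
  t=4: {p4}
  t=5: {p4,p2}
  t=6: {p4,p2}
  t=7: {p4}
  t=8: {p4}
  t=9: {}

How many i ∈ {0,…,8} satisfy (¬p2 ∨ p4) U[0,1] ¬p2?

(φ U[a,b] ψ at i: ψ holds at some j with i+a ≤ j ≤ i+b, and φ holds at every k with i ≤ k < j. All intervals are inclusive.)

Evaluate at each i in [0,8]:
  i=0: ✗ (lhs fails at k=0 before rhs at j=1)
  i=1: ✓ (rhs at j=1)
  i=2: ✓ (rhs at j=2)
  i=3: ✓ (rhs at j=3)
  i=4: ✓ (rhs at j=4)
  i=5: ✗ (no rhs in [5,6])
  i=6: ✓ (rhs at j=7; lhs holds on [6,6])
  i=7: ✓ (rhs at j=7)
  i=8: ✓ (rhs at j=8)
Positions where it holds: {1, 2, 3, 4, 6, 7, 8} → 7.

7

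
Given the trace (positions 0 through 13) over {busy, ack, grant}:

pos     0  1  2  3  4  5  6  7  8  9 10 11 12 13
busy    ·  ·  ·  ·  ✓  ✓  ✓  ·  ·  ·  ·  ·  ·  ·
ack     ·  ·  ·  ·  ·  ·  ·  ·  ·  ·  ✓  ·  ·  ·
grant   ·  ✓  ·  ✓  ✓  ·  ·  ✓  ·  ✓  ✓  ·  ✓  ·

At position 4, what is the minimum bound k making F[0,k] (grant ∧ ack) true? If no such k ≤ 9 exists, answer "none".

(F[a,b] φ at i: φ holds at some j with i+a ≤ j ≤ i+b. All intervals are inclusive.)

Scan j = 4,5,… for (grant ∧ ack):
  j=4: fails
  j=5: fails
  j=6: fails
  j=7: fails
  j=8: fails
  j=9: fails
  j=10: holds
First hit at j=10, so smallest k = 10-4 = 6.

6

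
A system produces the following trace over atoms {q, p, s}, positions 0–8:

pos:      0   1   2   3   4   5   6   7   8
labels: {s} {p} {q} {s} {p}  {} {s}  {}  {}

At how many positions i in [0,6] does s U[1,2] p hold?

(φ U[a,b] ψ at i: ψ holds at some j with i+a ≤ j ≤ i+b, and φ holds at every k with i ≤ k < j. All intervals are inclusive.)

2

Evaluate at each i in [0,6]:
  i=0: ✓ (rhs at j=1; lhs holds on [0,0])
  i=1: ✗ (no rhs in [2,3])
  i=2: ✗ (lhs fails at k=2 before rhs at j=4)
  i=3: ✓ (rhs at j=4; lhs holds on [3,3])
  i=4: ✗ (no rhs in [5,6])
  i=5: ✗ (no rhs in [6,7])
  i=6: ✗ (no rhs in [7,8])
Positions where it holds: {0, 3} → 2.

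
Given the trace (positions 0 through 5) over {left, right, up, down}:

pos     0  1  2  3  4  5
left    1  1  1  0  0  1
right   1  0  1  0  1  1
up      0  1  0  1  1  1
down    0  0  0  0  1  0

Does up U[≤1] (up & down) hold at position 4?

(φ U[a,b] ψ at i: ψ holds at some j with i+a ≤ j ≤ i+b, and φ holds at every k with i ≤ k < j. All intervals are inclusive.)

Holds

Need some j in [4,5] with (up & down), and up at every k in [4,j-1].
  j=4: (up & down) holds; no prefix to check → satisfied.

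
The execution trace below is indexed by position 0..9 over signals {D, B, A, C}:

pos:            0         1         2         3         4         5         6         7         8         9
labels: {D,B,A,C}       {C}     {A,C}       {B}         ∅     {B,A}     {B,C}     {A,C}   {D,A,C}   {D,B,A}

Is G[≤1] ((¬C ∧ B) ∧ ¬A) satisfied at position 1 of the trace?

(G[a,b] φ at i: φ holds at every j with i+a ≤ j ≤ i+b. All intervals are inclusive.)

No

Check ((¬C ∧ B) ∧ ¬A) at every j in [1,2]:
  j=1: false
  j=2: false
Fails at j=1 → formula fails.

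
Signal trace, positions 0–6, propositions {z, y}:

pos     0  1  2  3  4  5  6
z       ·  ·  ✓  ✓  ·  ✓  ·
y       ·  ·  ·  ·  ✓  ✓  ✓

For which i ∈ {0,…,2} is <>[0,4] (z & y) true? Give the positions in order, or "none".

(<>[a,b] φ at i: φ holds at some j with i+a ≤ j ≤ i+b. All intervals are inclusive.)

Evaluate at each i in [0,2]:
  i=0: ✗ (none in [0,4])
  i=1: ✓ (witness j=5)
  i=2: ✓ (witness j=5)

1, 2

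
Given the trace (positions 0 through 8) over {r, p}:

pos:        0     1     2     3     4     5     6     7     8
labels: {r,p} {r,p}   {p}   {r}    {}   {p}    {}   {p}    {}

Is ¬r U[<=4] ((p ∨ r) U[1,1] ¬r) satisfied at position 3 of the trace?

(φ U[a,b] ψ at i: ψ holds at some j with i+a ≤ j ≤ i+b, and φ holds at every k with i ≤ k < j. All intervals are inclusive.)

Need some j in [3,7] with ((p ∨ r) U[1,1] ¬r), and ¬r at every k in [3,j-1].
  j=3: ((p ∨ r) U[1,1] ¬r) holds; no prefix to check → satisfied.

True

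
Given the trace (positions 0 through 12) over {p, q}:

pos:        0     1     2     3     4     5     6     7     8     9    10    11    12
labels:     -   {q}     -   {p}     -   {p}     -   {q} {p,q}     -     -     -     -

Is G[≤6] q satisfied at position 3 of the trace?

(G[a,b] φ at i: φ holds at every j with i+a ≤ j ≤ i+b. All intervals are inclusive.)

Check q at every j in [3,9]:
  j=3: false
  j=4: false
  j=5: false
  j=6: false
  j=7: true
  j=8: true
  j=9: false
Fails at j=3 → formula fails.

False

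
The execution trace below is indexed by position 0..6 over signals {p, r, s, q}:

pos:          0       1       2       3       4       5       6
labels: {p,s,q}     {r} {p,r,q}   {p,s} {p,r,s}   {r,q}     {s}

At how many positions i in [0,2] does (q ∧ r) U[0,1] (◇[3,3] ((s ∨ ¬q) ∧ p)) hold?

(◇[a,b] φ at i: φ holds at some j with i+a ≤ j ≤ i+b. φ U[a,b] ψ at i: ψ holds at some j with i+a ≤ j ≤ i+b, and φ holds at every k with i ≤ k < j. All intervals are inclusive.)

Evaluate at each i in [0,2]:
  i=0: ✓ (rhs at j=0)
  i=1: ✓ (rhs at j=1)
  i=2: ✗ (no rhs in [2,3])
Positions where it holds: {0, 1} → 2.

2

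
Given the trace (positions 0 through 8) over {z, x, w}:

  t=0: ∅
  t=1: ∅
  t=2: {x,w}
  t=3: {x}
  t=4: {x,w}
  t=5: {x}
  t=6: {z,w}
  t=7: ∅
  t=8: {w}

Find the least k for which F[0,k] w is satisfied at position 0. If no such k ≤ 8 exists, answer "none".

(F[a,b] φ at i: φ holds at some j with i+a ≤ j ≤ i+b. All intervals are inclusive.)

Scan j = 0,1,… for w:
  j=0: fails
  j=1: fails
  j=2: holds
First hit at j=2, so smallest k = 2-0 = 2.

2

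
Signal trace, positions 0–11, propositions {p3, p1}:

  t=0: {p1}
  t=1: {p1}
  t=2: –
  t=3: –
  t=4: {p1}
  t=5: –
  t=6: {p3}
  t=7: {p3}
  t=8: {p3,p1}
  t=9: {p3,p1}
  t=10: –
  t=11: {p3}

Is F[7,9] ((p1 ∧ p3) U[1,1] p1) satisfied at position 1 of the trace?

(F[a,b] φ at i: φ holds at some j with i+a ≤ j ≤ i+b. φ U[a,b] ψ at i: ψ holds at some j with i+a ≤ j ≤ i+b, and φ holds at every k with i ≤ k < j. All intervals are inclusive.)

Yes

Check ((p1 ∧ p3) U[1,1] p1) at each j in [8,10]:
  j=8: holds
  j=9: fails
  j=10: fails
Found at j=8 → formula holds.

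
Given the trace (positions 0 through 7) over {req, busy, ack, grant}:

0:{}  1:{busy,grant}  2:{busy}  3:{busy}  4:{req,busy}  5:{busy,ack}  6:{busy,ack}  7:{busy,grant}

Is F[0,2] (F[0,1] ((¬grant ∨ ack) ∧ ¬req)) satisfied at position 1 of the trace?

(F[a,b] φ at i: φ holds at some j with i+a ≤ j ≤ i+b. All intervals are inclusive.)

Holds

Check F[0,1] ((¬grant ∨ ack) ∧ ¬req) at each j in [1,3]:
  j=1: holds (witness at 2)
  j=2: holds (witness at 2)
  j=3: holds (witness at 3)
Found at j=1 → formula holds.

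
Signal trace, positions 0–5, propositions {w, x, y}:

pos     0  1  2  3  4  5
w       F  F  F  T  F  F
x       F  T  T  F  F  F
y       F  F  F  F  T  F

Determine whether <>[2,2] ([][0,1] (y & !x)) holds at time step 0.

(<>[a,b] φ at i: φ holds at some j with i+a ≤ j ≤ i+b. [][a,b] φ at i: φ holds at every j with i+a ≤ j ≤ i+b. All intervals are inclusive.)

No

Check [][0,1] (y & !x) at each j in [2,2]:
  j=2: fails at 2
No position in the window satisfies it → formula fails.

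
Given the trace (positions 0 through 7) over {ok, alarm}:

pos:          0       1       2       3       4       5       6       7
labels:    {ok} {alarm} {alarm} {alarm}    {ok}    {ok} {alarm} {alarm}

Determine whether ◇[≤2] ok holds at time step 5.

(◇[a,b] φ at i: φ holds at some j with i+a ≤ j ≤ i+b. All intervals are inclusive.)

Yes

Check ok at each j in [5,7]:
  j=5: true
  j=6: false
  j=7: false
Found at j=5 → formula holds.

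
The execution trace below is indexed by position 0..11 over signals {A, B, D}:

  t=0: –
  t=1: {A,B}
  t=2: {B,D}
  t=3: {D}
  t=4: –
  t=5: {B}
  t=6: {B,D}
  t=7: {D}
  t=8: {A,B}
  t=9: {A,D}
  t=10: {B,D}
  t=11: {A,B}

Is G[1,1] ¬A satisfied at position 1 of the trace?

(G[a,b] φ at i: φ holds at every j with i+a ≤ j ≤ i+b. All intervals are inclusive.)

Check ¬A at every j in [2,2]:
  j=2: true
All positions satisfy it → formula holds.

True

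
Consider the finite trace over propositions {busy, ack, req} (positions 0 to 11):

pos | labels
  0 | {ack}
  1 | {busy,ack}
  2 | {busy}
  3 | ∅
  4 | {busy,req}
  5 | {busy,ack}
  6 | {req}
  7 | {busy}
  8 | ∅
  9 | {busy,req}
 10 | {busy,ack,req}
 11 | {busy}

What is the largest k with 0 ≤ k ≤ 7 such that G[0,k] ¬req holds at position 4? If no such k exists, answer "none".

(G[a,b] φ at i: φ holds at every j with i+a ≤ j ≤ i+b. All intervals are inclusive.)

none

¬req must hold from j=4 onward; find where it first fails.
  j=4: fails → no k works.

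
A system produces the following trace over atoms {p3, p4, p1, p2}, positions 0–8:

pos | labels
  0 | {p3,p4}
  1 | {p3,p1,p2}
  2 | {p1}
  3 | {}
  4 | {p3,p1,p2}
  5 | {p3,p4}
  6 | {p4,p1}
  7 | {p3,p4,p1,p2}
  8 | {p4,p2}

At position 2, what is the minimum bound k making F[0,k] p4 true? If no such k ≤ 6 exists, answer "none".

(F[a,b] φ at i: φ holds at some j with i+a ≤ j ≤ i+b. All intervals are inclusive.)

3

Scan j = 2,3,… for p4:
  j=2: fails
  j=3: fails
  j=4: fails
  j=5: holds
First hit at j=5, so smallest k = 5-2 = 3.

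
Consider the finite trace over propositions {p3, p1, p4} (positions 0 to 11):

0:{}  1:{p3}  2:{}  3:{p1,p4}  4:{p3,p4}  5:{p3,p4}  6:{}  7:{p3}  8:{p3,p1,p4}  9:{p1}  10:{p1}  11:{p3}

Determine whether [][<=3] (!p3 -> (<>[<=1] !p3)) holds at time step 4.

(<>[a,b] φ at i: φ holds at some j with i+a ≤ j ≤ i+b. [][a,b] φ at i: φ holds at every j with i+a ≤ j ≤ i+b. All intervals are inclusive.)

Check (!p3 -> (<>[<=1] !p3)) at every j in [4,7]:
  j=4: antecedent false → ✓
  j=5: antecedent false → ✓
  j=6: antecedent true; consequent holds (witness at 6) → ✓
  j=7: antecedent false → ✓
All positions satisfy it → formula holds.

True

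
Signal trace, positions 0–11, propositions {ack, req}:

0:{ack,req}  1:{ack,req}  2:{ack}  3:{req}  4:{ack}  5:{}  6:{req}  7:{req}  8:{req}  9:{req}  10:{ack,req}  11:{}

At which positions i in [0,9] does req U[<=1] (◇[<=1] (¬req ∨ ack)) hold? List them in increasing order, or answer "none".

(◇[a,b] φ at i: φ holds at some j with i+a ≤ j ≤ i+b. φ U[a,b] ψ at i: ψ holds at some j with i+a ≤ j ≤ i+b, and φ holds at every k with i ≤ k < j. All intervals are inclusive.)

Evaluate at each i in [0,9]:
  i=0: ✓ (rhs at j=0)
  i=1: ✓ (rhs at j=1)
  i=2: ✓ (rhs at j=2)
  i=3: ✓ (rhs at j=3)
  i=4: ✓ (rhs at j=4)
  i=5: ✓ (rhs at j=5)
  i=6: ✗ (no rhs in [6,7])
  i=7: ✗ (no rhs in [7,8])
  i=8: ✓ (rhs at j=9; lhs holds on [8,8])
  i=9: ✓ (rhs at j=9)

0, 1, 2, 3, 4, 5, 8, 9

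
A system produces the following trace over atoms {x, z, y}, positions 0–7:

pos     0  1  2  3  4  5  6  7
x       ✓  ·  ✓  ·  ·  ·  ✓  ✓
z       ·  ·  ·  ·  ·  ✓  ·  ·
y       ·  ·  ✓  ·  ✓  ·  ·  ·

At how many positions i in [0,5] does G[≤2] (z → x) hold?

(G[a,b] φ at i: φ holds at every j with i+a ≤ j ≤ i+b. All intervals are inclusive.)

Evaluate at each i in [0,5]:
  i=0: ✓ (all of [0,2])
  i=1: ✓ (all of [1,3])
  i=2: ✓ (all of [2,4])
  i=3: ✗ (fails at j=5)
  i=4: ✗ (fails at j=5)
  i=5: ✗ (fails at j=5)
Positions where it holds: {0, 1, 2} → 3.

3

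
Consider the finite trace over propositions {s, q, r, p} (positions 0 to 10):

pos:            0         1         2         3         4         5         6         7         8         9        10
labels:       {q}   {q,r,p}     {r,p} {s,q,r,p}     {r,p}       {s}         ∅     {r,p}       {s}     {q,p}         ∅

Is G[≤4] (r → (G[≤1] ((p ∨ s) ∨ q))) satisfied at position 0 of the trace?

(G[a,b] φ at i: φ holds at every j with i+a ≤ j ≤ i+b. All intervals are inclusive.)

Check (r → (G[≤1] ((p ∨ s) ∨ q))) at every j in [0,4]:
  j=0: antecedent false → ✓
  j=1: antecedent true; consequent holds on [1,2] → ✓
  j=2: antecedent true; consequent holds on [2,3] → ✓
  j=3: antecedent true; consequent holds on [3,4] → ✓
  j=4: antecedent true; consequent holds on [4,5] → ✓
All positions satisfy it → formula holds.

Holds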